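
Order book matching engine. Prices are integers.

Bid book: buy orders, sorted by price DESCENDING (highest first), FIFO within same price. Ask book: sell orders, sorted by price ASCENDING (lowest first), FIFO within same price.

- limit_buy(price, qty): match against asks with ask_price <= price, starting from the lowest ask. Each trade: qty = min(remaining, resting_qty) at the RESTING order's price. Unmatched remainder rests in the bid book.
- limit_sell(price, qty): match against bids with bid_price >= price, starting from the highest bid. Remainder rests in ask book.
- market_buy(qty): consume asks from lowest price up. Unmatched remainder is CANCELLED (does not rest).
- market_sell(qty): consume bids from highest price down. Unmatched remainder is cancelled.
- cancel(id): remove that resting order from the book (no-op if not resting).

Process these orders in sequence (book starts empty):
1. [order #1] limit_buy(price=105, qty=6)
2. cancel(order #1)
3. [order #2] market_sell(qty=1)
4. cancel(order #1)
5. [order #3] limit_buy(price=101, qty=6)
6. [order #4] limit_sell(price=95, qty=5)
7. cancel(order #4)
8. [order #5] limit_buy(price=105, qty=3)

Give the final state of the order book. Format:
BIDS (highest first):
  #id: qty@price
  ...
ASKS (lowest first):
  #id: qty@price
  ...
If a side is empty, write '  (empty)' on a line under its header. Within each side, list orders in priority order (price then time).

Answer: BIDS (highest first):
  #5: 3@105
  #3: 1@101
ASKS (lowest first):
  (empty)

Derivation:
After op 1 [order #1] limit_buy(price=105, qty=6): fills=none; bids=[#1:6@105] asks=[-]
After op 2 cancel(order #1): fills=none; bids=[-] asks=[-]
After op 3 [order #2] market_sell(qty=1): fills=none; bids=[-] asks=[-]
After op 4 cancel(order #1): fills=none; bids=[-] asks=[-]
After op 5 [order #3] limit_buy(price=101, qty=6): fills=none; bids=[#3:6@101] asks=[-]
After op 6 [order #4] limit_sell(price=95, qty=5): fills=#3x#4:5@101; bids=[#3:1@101] asks=[-]
After op 7 cancel(order #4): fills=none; bids=[#3:1@101] asks=[-]
After op 8 [order #5] limit_buy(price=105, qty=3): fills=none; bids=[#5:3@105 #3:1@101] asks=[-]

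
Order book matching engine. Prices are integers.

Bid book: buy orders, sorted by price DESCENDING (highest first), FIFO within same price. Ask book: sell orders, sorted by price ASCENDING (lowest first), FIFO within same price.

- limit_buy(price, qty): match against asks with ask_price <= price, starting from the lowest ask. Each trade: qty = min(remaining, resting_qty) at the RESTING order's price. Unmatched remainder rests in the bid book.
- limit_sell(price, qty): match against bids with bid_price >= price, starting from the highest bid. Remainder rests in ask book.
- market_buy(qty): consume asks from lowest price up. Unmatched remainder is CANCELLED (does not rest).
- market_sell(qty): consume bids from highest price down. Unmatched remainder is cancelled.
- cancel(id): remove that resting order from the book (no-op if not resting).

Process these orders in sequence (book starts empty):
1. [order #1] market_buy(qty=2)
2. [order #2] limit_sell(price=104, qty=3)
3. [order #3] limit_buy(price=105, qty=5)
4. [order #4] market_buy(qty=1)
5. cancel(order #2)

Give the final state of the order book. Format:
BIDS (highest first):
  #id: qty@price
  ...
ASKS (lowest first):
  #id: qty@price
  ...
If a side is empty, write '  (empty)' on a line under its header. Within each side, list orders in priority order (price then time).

After op 1 [order #1] market_buy(qty=2): fills=none; bids=[-] asks=[-]
After op 2 [order #2] limit_sell(price=104, qty=3): fills=none; bids=[-] asks=[#2:3@104]
After op 3 [order #3] limit_buy(price=105, qty=5): fills=#3x#2:3@104; bids=[#3:2@105] asks=[-]
After op 4 [order #4] market_buy(qty=1): fills=none; bids=[#3:2@105] asks=[-]
After op 5 cancel(order #2): fills=none; bids=[#3:2@105] asks=[-]

Answer: BIDS (highest first):
  #3: 2@105
ASKS (lowest first):
  (empty)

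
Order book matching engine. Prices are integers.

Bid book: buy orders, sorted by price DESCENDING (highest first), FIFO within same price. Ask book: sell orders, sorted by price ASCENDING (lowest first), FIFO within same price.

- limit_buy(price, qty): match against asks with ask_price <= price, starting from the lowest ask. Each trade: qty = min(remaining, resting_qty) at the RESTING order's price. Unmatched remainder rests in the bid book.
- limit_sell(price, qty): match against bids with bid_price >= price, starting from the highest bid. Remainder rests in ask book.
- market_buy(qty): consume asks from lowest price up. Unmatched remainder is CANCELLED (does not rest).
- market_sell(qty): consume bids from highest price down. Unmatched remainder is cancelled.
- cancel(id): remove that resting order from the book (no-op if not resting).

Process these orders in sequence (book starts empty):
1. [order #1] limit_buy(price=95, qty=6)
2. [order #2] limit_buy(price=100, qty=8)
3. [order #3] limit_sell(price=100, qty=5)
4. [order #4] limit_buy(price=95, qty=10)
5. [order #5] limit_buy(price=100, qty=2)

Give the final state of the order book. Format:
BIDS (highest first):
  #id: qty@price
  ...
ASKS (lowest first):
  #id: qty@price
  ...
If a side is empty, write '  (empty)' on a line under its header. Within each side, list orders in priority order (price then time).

Answer: BIDS (highest first):
  #2: 3@100
  #5: 2@100
  #1: 6@95
  #4: 10@95
ASKS (lowest first):
  (empty)

Derivation:
After op 1 [order #1] limit_buy(price=95, qty=6): fills=none; bids=[#1:6@95] asks=[-]
After op 2 [order #2] limit_buy(price=100, qty=8): fills=none; bids=[#2:8@100 #1:6@95] asks=[-]
After op 3 [order #3] limit_sell(price=100, qty=5): fills=#2x#3:5@100; bids=[#2:3@100 #1:6@95] asks=[-]
After op 4 [order #4] limit_buy(price=95, qty=10): fills=none; bids=[#2:3@100 #1:6@95 #4:10@95] asks=[-]
After op 5 [order #5] limit_buy(price=100, qty=2): fills=none; bids=[#2:3@100 #5:2@100 #1:6@95 #4:10@95] asks=[-]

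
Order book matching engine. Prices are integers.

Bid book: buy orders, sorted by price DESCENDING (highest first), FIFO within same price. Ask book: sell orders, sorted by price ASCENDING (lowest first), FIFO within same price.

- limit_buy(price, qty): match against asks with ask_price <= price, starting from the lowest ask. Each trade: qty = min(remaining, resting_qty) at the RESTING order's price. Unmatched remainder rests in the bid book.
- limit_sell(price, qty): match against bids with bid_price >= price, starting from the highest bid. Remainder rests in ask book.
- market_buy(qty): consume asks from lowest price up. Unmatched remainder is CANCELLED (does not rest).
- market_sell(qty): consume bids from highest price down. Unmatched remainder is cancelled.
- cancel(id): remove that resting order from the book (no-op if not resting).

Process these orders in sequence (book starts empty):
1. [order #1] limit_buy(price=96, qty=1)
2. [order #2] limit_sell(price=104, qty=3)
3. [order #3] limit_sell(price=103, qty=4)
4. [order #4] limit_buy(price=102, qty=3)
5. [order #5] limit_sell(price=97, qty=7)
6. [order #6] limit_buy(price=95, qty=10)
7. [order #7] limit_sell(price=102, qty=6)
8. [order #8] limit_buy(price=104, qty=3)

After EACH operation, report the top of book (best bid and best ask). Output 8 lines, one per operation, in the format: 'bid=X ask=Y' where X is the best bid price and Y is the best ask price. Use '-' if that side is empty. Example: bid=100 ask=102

After op 1 [order #1] limit_buy(price=96, qty=1): fills=none; bids=[#1:1@96] asks=[-]
After op 2 [order #2] limit_sell(price=104, qty=3): fills=none; bids=[#1:1@96] asks=[#2:3@104]
After op 3 [order #3] limit_sell(price=103, qty=4): fills=none; bids=[#1:1@96] asks=[#3:4@103 #2:3@104]
After op 4 [order #4] limit_buy(price=102, qty=3): fills=none; bids=[#4:3@102 #1:1@96] asks=[#3:4@103 #2:3@104]
After op 5 [order #5] limit_sell(price=97, qty=7): fills=#4x#5:3@102; bids=[#1:1@96] asks=[#5:4@97 #3:4@103 #2:3@104]
After op 6 [order #6] limit_buy(price=95, qty=10): fills=none; bids=[#1:1@96 #6:10@95] asks=[#5:4@97 #3:4@103 #2:3@104]
After op 7 [order #7] limit_sell(price=102, qty=6): fills=none; bids=[#1:1@96 #6:10@95] asks=[#5:4@97 #7:6@102 #3:4@103 #2:3@104]
After op 8 [order #8] limit_buy(price=104, qty=3): fills=#8x#5:3@97; bids=[#1:1@96 #6:10@95] asks=[#5:1@97 #7:6@102 #3:4@103 #2:3@104]

Answer: bid=96 ask=-
bid=96 ask=104
bid=96 ask=103
bid=102 ask=103
bid=96 ask=97
bid=96 ask=97
bid=96 ask=97
bid=96 ask=97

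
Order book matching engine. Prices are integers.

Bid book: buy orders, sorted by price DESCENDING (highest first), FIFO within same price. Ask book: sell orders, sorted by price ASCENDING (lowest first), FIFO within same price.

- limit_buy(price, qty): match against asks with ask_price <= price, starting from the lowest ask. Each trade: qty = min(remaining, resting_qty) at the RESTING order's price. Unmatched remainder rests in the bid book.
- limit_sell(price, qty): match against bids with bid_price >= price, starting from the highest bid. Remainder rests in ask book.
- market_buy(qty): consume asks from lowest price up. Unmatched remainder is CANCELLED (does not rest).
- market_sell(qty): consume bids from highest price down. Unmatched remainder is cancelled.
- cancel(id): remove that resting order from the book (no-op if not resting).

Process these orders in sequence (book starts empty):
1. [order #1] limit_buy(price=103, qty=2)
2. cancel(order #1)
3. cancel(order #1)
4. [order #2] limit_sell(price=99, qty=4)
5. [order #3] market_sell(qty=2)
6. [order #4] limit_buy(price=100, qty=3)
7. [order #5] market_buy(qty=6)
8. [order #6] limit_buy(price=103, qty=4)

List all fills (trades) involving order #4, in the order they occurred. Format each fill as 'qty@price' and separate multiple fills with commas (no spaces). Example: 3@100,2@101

Answer: 3@99

Derivation:
After op 1 [order #1] limit_buy(price=103, qty=2): fills=none; bids=[#1:2@103] asks=[-]
After op 2 cancel(order #1): fills=none; bids=[-] asks=[-]
After op 3 cancel(order #1): fills=none; bids=[-] asks=[-]
After op 4 [order #2] limit_sell(price=99, qty=4): fills=none; bids=[-] asks=[#2:4@99]
After op 5 [order #3] market_sell(qty=2): fills=none; bids=[-] asks=[#2:4@99]
After op 6 [order #4] limit_buy(price=100, qty=3): fills=#4x#2:3@99; bids=[-] asks=[#2:1@99]
After op 7 [order #5] market_buy(qty=6): fills=#5x#2:1@99; bids=[-] asks=[-]
After op 8 [order #6] limit_buy(price=103, qty=4): fills=none; bids=[#6:4@103] asks=[-]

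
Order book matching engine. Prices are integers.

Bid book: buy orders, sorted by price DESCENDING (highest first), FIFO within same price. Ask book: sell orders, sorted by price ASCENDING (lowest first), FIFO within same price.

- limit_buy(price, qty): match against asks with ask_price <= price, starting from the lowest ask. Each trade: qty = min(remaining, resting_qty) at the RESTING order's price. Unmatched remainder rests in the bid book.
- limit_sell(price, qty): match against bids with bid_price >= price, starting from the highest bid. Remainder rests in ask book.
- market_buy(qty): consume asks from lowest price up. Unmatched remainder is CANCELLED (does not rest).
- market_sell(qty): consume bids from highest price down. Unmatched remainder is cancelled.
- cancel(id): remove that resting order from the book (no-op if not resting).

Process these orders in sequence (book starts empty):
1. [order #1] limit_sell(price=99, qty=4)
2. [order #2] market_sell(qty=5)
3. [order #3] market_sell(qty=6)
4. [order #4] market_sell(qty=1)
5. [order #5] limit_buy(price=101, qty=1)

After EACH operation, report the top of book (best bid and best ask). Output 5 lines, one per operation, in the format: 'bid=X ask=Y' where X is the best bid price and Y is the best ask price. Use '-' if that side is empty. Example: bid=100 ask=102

Answer: bid=- ask=99
bid=- ask=99
bid=- ask=99
bid=- ask=99
bid=- ask=99

Derivation:
After op 1 [order #1] limit_sell(price=99, qty=4): fills=none; bids=[-] asks=[#1:4@99]
After op 2 [order #2] market_sell(qty=5): fills=none; bids=[-] asks=[#1:4@99]
After op 3 [order #3] market_sell(qty=6): fills=none; bids=[-] asks=[#1:4@99]
After op 4 [order #4] market_sell(qty=1): fills=none; bids=[-] asks=[#1:4@99]
After op 5 [order #5] limit_buy(price=101, qty=1): fills=#5x#1:1@99; bids=[-] asks=[#1:3@99]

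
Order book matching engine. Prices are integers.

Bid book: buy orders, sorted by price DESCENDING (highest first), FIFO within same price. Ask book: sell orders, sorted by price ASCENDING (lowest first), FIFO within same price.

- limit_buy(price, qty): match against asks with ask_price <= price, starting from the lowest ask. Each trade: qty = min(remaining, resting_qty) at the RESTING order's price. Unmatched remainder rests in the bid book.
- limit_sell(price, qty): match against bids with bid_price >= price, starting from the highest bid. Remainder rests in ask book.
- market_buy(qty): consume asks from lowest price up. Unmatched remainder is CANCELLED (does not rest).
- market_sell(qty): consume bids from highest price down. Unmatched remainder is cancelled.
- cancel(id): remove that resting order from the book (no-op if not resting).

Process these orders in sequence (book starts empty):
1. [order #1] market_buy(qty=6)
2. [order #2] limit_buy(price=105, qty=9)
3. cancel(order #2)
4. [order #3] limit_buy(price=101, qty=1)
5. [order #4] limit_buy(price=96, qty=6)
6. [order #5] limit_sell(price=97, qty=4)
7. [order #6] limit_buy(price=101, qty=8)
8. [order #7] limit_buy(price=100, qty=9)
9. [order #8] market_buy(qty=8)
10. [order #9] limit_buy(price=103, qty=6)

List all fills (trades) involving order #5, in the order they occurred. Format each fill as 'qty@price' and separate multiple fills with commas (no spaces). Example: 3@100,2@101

After op 1 [order #1] market_buy(qty=6): fills=none; bids=[-] asks=[-]
After op 2 [order #2] limit_buy(price=105, qty=9): fills=none; bids=[#2:9@105] asks=[-]
After op 3 cancel(order #2): fills=none; bids=[-] asks=[-]
After op 4 [order #3] limit_buy(price=101, qty=1): fills=none; bids=[#3:1@101] asks=[-]
After op 5 [order #4] limit_buy(price=96, qty=6): fills=none; bids=[#3:1@101 #4:6@96] asks=[-]
After op 6 [order #5] limit_sell(price=97, qty=4): fills=#3x#5:1@101; bids=[#4:6@96] asks=[#5:3@97]
After op 7 [order #6] limit_buy(price=101, qty=8): fills=#6x#5:3@97; bids=[#6:5@101 #4:6@96] asks=[-]
After op 8 [order #7] limit_buy(price=100, qty=9): fills=none; bids=[#6:5@101 #7:9@100 #4:6@96] asks=[-]
After op 9 [order #8] market_buy(qty=8): fills=none; bids=[#6:5@101 #7:9@100 #4:6@96] asks=[-]
After op 10 [order #9] limit_buy(price=103, qty=6): fills=none; bids=[#9:6@103 #6:5@101 #7:9@100 #4:6@96] asks=[-]

Answer: 1@101,3@97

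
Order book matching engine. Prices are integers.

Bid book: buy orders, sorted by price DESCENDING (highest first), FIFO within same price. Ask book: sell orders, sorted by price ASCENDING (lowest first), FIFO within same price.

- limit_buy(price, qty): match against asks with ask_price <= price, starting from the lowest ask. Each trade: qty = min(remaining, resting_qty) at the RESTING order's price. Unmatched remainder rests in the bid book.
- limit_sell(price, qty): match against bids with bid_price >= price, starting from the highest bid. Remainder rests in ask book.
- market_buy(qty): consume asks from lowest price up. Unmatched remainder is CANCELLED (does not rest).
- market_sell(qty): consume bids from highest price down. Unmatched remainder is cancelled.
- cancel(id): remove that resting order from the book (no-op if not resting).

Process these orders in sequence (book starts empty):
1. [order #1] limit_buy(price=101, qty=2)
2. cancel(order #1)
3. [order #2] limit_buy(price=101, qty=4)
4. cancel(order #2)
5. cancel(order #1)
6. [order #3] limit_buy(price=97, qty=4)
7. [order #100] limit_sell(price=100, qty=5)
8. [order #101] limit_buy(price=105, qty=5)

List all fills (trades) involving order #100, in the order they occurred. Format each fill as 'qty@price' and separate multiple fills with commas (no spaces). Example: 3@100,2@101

After op 1 [order #1] limit_buy(price=101, qty=2): fills=none; bids=[#1:2@101] asks=[-]
After op 2 cancel(order #1): fills=none; bids=[-] asks=[-]
After op 3 [order #2] limit_buy(price=101, qty=4): fills=none; bids=[#2:4@101] asks=[-]
After op 4 cancel(order #2): fills=none; bids=[-] asks=[-]
After op 5 cancel(order #1): fills=none; bids=[-] asks=[-]
After op 6 [order #3] limit_buy(price=97, qty=4): fills=none; bids=[#3:4@97] asks=[-]
After op 7 [order #100] limit_sell(price=100, qty=5): fills=none; bids=[#3:4@97] asks=[#100:5@100]
After op 8 [order #101] limit_buy(price=105, qty=5): fills=#101x#100:5@100; bids=[#3:4@97] asks=[-]

Answer: 5@100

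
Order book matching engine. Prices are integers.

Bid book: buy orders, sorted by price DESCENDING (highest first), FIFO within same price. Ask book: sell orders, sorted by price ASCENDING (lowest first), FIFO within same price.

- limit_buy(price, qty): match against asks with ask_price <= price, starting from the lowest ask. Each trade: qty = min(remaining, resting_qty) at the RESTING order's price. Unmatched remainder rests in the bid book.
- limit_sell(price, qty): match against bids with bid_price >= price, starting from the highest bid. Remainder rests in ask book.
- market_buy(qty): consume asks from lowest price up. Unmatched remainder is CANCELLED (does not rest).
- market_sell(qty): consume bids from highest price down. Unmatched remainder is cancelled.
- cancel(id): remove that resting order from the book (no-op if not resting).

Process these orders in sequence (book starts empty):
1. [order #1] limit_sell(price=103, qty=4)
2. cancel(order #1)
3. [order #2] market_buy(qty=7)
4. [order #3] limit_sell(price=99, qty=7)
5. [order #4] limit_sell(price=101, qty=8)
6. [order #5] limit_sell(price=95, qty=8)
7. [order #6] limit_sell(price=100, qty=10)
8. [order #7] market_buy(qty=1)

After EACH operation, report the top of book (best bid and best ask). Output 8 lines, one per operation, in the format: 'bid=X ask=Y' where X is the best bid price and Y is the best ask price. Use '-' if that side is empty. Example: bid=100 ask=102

Answer: bid=- ask=103
bid=- ask=-
bid=- ask=-
bid=- ask=99
bid=- ask=99
bid=- ask=95
bid=- ask=95
bid=- ask=95

Derivation:
After op 1 [order #1] limit_sell(price=103, qty=4): fills=none; bids=[-] asks=[#1:4@103]
After op 2 cancel(order #1): fills=none; bids=[-] asks=[-]
After op 3 [order #2] market_buy(qty=7): fills=none; bids=[-] asks=[-]
After op 4 [order #3] limit_sell(price=99, qty=7): fills=none; bids=[-] asks=[#3:7@99]
After op 5 [order #4] limit_sell(price=101, qty=8): fills=none; bids=[-] asks=[#3:7@99 #4:8@101]
After op 6 [order #5] limit_sell(price=95, qty=8): fills=none; bids=[-] asks=[#5:8@95 #3:7@99 #4:8@101]
After op 7 [order #6] limit_sell(price=100, qty=10): fills=none; bids=[-] asks=[#5:8@95 #3:7@99 #6:10@100 #4:8@101]
After op 8 [order #7] market_buy(qty=1): fills=#7x#5:1@95; bids=[-] asks=[#5:7@95 #3:7@99 #6:10@100 #4:8@101]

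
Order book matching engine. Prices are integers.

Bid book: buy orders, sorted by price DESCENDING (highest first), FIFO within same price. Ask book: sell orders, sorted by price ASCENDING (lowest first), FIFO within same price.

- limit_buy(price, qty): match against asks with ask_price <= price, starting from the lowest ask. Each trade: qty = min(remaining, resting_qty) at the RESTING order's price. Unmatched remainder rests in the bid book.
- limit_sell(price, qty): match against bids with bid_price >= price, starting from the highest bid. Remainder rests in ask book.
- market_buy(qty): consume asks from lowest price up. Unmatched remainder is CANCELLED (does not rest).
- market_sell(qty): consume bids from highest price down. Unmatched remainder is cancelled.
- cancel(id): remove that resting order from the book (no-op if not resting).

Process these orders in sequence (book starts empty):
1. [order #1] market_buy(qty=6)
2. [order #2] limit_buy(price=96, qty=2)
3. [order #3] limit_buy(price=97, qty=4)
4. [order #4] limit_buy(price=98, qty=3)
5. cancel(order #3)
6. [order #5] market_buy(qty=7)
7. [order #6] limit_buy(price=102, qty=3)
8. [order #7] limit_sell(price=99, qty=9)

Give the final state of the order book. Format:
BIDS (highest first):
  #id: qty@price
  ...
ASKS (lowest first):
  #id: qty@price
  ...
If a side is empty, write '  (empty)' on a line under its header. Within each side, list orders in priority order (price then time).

After op 1 [order #1] market_buy(qty=6): fills=none; bids=[-] asks=[-]
After op 2 [order #2] limit_buy(price=96, qty=2): fills=none; bids=[#2:2@96] asks=[-]
After op 3 [order #3] limit_buy(price=97, qty=4): fills=none; bids=[#3:4@97 #2:2@96] asks=[-]
After op 4 [order #4] limit_buy(price=98, qty=3): fills=none; bids=[#4:3@98 #3:4@97 #2:2@96] asks=[-]
After op 5 cancel(order #3): fills=none; bids=[#4:3@98 #2:2@96] asks=[-]
After op 6 [order #5] market_buy(qty=7): fills=none; bids=[#4:3@98 #2:2@96] asks=[-]
After op 7 [order #6] limit_buy(price=102, qty=3): fills=none; bids=[#6:3@102 #4:3@98 #2:2@96] asks=[-]
After op 8 [order #7] limit_sell(price=99, qty=9): fills=#6x#7:3@102; bids=[#4:3@98 #2:2@96] asks=[#7:6@99]

Answer: BIDS (highest first):
  #4: 3@98
  #2: 2@96
ASKS (lowest first):
  #7: 6@99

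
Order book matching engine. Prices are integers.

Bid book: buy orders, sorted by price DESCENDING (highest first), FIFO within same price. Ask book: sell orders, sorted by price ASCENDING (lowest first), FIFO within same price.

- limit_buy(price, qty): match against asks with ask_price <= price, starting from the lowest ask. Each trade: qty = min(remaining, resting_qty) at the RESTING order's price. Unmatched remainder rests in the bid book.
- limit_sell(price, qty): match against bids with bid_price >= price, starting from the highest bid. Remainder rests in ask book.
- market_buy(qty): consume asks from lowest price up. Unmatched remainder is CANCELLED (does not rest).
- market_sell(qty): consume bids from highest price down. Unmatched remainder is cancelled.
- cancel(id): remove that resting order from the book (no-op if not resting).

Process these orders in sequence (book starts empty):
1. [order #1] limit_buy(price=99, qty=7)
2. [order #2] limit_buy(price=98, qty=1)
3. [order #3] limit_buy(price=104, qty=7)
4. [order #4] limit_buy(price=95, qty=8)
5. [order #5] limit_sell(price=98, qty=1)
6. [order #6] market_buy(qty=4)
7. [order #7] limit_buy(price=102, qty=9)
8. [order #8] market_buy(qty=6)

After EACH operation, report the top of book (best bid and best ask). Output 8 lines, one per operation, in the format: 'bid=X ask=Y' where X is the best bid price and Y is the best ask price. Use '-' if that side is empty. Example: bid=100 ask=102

After op 1 [order #1] limit_buy(price=99, qty=7): fills=none; bids=[#1:7@99] asks=[-]
After op 2 [order #2] limit_buy(price=98, qty=1): fills=none; bids=[#1:7@99 #2:1@98] asks=[-]
After op 3 [order #3] limit_buy(price=104, qty=7): fills=none; bids=[#3:7@104 #1:7@99 #2:1@98] asks=[-]
After op 4 [order #4] limit_buy(price=95, qty=8): fills=none; bids=[#3:7@104 #1:7@99 #2:1@98 #4:8@95] asks=[-]
After op 5 [order #5] limit_sell(price=98, qty=1): fills=#3x#5:1@104; bids=[#3:6@104 #1:7@99 #2:1@98 #4:8@95] asks=[-]
After op 6 [order #6] market_buy(qty=4): fills=none; bids=[#3:6@104 #1:7@99 #2:1@98 #4:8@95] asks=[-]
After op 7 [order #7] limit_buy(price=102, qty=9): fills=none; bids=[#3:6@104 #7:9@102 #1:7@99 #2:1@98 #4:8@95] asks=[-]
After op 8 [order #8] market_buy(qty=6): fills=none; bids=[#3:6@104 #7:9@102 #1:7@99 #2:1@98 #4:8@95] asks=[-]

Answer: bid=99 ask=-
bid=99 ask=-
bid=104 ask=-
bid=104 ask=-
bid=104 ask=-
bid=104 ask=-
bid=104 ask=-
bid=104 ask=-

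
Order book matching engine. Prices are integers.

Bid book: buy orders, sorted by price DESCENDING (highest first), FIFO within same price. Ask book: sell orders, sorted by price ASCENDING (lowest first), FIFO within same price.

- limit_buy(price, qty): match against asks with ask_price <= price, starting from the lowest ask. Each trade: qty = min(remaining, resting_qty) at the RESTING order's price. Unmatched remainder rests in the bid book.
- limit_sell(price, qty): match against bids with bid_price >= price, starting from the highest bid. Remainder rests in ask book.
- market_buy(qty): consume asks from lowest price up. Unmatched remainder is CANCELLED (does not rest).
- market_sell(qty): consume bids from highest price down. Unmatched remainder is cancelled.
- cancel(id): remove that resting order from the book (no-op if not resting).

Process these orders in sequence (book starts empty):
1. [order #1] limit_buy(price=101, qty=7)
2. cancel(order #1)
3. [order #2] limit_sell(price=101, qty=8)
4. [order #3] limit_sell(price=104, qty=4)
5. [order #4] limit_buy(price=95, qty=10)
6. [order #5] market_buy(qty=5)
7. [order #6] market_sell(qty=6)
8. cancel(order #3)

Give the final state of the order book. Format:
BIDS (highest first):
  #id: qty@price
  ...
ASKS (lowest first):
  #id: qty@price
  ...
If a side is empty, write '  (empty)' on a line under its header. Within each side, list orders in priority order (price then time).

Answer: BIDS (highest first):
  #4: 4@95
ASKS (lowest first):
  #2: 3@101

Derivation:
After op 1 [order #1] limit_buy(price=101, qty=7): fills=none; bids=[#1:7@101] asks=[-]
After op 2 cancel(order #1): fills=none; bids=[-] asks=[-]
After op 3 [order #2] limit_sell(price=101, qty=8): fills=none; bids=[-] asks=[#2:8@101]
After op 4 [order #3] limit_sell(price=104, qty=4): fills=none; bids=[-] asks=[#2:8@101 #3:4@104]
After op 5 [order #4] limit_buy(price=95, qty=10): fills=none; bids=[#4:10@95] asks=[#2:8@101 #3:4@104]
After op 6 [order #5] market_buy(qty=5): fills=#5x#2:5@101; bids=[#4:10@95] asks=[#2:3@101 #3:4@104]
After op 7 [order #6] market_sell(qty=6): fills=#4x#6:6@95; bids=[#4:4@95] asks=[#2:3@101 #3:4@104]
After op 8 cancel(order #3): fills=none; bids=[#4:4@95] asks=[#2:3@101]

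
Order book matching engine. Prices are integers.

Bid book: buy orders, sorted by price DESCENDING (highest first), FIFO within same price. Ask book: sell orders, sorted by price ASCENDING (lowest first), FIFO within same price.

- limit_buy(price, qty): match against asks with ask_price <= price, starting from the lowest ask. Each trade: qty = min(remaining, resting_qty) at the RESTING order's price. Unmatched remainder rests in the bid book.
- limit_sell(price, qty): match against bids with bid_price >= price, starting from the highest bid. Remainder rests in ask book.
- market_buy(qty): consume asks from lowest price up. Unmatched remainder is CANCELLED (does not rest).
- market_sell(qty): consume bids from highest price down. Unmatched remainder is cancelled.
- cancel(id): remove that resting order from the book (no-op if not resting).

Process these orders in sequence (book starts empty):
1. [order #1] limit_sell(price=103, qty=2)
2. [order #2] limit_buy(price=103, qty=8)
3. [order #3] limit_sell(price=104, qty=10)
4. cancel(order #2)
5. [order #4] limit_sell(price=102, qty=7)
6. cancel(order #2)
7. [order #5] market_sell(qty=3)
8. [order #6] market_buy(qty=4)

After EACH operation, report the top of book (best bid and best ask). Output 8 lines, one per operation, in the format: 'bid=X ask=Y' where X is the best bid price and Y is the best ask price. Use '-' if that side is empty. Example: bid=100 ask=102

Answer: bid=- ask=103
bid=103 ask=-
bid=103 ask=104
bid=- ask=104
bid=- ask=102
bid=- ask=102
bid=- ask=102
bid=- ask=102

Derivation:
After op 1 [order #1] limit_sell(price=103, qty=2): fills=none; bids=[-] asks=[#1:2@103]
After op 2 [order #2] limit_buy(price=103, qty=8): fills=#2x#1:2@103; bids=[#2:6@103] asks=[-]
After op 3 [order #3] limit_sell(price=104, qty=10): fills=none; bids=[#2:6@103] asks=[#3:10@104]
After op 4 cancel(order #2): fills=none; bids=[-] asks=[#3:10@104]
After op 5 [order #4] limit_sell(price=102, qty=7): fills=none; bids=[-] asks=[#4:7@102 #3:10@104]
After op 6 cancel(order #2): fills=none; bids=[-] asks=[#4:7@102 #3:10@104]
After op 7 [order #5] market_sell(qty=3): fills=none; bids=[-] asks=[#4:7@102 #3:10@104]
After op 8 [order #6] market_buy(qty=4): fills=#6x#4:4@102; bids=[-] asks=[#4:3@102 #3:10@104]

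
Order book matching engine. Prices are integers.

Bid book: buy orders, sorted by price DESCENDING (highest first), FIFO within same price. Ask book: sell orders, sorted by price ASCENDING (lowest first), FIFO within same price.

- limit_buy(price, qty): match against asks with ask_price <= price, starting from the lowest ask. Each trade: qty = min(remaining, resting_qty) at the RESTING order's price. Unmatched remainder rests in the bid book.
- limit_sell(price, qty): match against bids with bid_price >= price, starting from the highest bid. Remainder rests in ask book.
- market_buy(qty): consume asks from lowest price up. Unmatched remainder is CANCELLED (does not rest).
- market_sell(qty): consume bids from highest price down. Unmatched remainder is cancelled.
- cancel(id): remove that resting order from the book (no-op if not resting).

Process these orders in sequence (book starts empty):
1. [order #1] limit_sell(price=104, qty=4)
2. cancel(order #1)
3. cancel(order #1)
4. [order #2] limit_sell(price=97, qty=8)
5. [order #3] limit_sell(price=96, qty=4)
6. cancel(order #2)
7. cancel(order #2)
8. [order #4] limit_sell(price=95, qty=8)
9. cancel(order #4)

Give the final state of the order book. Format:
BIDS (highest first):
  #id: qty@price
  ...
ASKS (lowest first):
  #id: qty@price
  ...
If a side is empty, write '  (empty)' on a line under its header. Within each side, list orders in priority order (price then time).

After op 1 [order #1] limit_sell(price=104, qty=4): fills=none; bids=[-] asks=[#1:4@104]
After op 2 cancel(order #1): fills=none; bids=[-] asks=[-]
After op 3 cancel(order #1): fills=none; bids=[-] asks=[-]
After op 4 [order #2] limit_sell(price=97, qty=8): fills=none; bids=[-] asks=[#2:8@97]
After op 5 [order #3] limit_sell(price=96, qty=4): fills=none; bids=[-] asks=[#3:4@96 #2:8@97]
After op 6 cancel(order #2): fills=none; bids=[-] asks=[#3:4@96]
After op 7 cancel(order #2): fills=none; bids=[-] asks=[#3:4@96]
After op 8 [order #4] limit_sell(price=95, qty=8): fills=none; bids=[-] asks=[#4:8@95 #3:4@96]
After op 9 cancel(order #4): fills=none; bids=[-] asks=[#3:4@96]

Answer: BIDS (highest first):
  (empty)
ASKS (lowest first):
  #3: 4@96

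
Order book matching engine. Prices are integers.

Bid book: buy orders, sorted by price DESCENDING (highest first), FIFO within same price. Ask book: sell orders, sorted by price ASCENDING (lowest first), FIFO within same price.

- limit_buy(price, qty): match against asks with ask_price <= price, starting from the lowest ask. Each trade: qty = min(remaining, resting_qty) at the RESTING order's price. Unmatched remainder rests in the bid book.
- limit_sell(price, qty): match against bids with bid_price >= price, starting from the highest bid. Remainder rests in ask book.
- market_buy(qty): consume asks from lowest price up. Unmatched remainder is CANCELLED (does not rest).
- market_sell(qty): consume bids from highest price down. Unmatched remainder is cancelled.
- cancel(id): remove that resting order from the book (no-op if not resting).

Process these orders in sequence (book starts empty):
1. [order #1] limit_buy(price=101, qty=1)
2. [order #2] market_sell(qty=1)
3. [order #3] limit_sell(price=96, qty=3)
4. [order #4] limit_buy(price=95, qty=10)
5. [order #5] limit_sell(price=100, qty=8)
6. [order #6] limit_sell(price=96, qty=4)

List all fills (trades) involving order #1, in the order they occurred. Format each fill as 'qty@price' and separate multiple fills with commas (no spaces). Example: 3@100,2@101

Answer: 1@101

Derivation:
After op 1 [order #1] limit_buy(price=101, qty=1): fills=none; bids=[#1:1@101] asks=[-]
After op 2 [order #2] market_sell(qty=1): fills=#1x#2:1@101; bids=[-] asks=[-]
After op 3 [order #3] limit_sell(price=96, qty=3): fills=none; bids=[-] asks=[#3:3@96]
After op 4 [order #4] limit_buy(price=95, qty=10): fills=none; bids=[#4:10@95] asks=[#3:3@96]
After op 5 [order #5] limit_sell(price=100, qty=8): fills=none; bids=[#4:10@95] asks=[#3:3@96 #5:8@100]
After op 6 [order #6] limit_sell(price=96, qty=4): fills=none; bids=[#4:10@95] asks=[#3:3@96 #6:4@96 #5:8@100]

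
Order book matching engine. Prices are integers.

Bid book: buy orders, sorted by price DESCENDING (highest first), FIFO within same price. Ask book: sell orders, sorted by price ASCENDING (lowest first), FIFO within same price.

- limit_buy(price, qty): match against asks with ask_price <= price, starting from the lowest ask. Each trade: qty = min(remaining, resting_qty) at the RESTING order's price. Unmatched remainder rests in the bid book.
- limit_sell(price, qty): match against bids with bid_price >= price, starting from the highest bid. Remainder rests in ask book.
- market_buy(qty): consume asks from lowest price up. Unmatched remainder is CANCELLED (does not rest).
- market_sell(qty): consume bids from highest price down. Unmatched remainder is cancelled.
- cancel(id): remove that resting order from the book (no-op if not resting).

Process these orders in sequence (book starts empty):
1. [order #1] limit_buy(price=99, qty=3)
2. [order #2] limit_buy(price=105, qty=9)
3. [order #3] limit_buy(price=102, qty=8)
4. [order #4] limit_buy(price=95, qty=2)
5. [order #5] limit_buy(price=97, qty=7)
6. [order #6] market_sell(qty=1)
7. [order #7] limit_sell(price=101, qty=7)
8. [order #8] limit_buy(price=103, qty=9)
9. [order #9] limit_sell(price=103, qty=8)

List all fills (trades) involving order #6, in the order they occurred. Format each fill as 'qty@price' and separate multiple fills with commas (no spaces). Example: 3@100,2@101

Answer: 1@105

Derivation:
After op 1 [order #1] limit_buy(price=99, qty=3): fills=none; bids=[#1:3@99] asks=[-]
After op 2 [order #2] limit_buy(price=105, qty=9): fills=none; bids=[#2:9@105 #1:3@99] asks=[-]
After op 3 [order #3] limit_buy(price=102, qty=8): fills=none; bids=[#2:9@105 #3:8@102 #1:3@99] asks=[-]
After op 4 [order #4] limit_buy(price=95, qty=2): fills=none; bids=[#2:9@105 #3:8@102 #1:3@99 #4:2@95] asks=[-]
After op 5 [order #5] limit_buy(price=97, qty=7): fills=none; bids=[#2:9@105 #3:8@102 #1:3@99 #5:7@97 #4:2@95] asks=[-]
After op 6 [order #6] market_sell(qty=1): fills=#2x#6:1@105; bids=[#2:8@105 #3:8@102 #1:3@99 #5:7@97 #4:2@95] asks=[-]
After op 7 [order #7] limit_sell(price=101, qty=7): fills=#2x#7:7@105; bids=[#2:1@105 #3:8@102 #1:3@99 #5:7@97 #4:2@95] asks=[-]
After op 8 [order #8] limit_buy(price=103, qty=9): fills=none; bids=[#2:1@105 #8:9@103 #3:8@102 #1:3@99 #5:7@97 #4:2@95] asks=[-]
After op 9 [order #9] limit_sell(price=103, qty=8): fills=#2x#9:1@105 #8x#9:7@103; bids=[#8:2@103 #3:8@102 #1:3@99 #5:7@97 #4:2@95] asks=[-]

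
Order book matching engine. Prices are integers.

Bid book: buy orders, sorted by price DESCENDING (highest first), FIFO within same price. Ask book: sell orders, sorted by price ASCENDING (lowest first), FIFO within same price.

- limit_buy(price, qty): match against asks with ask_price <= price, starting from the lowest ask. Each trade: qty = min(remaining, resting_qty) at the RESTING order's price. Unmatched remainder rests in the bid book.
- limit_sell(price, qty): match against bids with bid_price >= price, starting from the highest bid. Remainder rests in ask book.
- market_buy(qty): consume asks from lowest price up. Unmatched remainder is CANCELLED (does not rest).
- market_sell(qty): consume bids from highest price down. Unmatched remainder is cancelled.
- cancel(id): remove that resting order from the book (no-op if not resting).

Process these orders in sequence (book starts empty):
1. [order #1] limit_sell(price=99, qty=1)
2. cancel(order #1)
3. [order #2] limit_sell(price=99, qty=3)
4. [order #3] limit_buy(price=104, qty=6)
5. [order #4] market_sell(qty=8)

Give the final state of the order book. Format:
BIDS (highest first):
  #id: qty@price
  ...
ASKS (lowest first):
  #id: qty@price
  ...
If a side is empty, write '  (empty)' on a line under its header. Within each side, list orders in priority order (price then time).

After op 1 [order #1] limit_sell(price=99, qty=1): fills=none; bids=[-] asks=[#1:1@99]
After op 2 cancel(order #1): fills=none; bids=[-] asks=[-]
After op 3 [order #2] limit_sell(price=99, qty=3): fills=none; bids=[-] asks=[#2:3@99]
After op 4 [order #3] limit_buy(price=104, qty=6): fills=#3x#2:3@99; bids=[#3:3@104] asks=[-]
After op 5 [order #4] market_sell(qty=8): fills=#3x#4:3@104; bids=[-] asks=[-]

Answer: BIDS (highest first):
  (empty)
ASKS (lowest first):
  (empty)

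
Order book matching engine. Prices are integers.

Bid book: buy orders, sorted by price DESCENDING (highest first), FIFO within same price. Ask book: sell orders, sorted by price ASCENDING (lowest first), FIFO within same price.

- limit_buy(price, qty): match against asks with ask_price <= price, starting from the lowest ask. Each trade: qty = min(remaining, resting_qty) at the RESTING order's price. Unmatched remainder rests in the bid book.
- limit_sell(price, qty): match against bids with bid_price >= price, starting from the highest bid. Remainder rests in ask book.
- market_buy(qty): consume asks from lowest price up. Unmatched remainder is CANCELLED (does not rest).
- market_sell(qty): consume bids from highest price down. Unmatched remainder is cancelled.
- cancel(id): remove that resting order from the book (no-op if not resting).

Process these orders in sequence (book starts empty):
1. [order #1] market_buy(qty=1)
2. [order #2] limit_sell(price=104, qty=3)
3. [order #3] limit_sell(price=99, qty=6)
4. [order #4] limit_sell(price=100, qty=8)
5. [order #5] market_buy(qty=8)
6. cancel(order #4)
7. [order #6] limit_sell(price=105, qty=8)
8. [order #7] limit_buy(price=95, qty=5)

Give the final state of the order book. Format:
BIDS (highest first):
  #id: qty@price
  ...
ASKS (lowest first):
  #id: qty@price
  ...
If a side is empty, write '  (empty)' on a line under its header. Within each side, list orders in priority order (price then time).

Answer: BIDS (highest first):
  #7: 5@95
ASKS (lowest first):
  #2: 3@104
  #6: 8@105

Derivation:
After op 1 [order #1] market_buy(qty=1): fills=none; bids=[-] asks=[-]
After op 2 [order #2] limit_sell(price=104, qty=3): fills=none; bids=[-] asks=[#2:3@104]
After op 3 [order #3] limit_sell(price=99, qty=6): fills=none; bids=[-] asks=[#3:6@99 #2:3@104]
After op 4 [order #4] limit_sell(price=100, qty=8): fills=none; bids=[-] asks=[#3:6@99 #4:8@100 #2:3@104]
After op 5 [order #5] market_buy(qty=8): fills=#5x#3:6@99 #5x#4:2@100; bids=[-] asks=[#4:6@100 #2:3@104]
After op 6 cancel(order #4): fills=none; bids=[-] asks=[#2:3@104]
After op 7 [order #6] limit_sell(price=105, qty=8): fills=none; bids=[-] asks=[#2:3@104 #6:8@105]
After op 8 [order #7] limit_buy(price=95, qty=5): fills=none; bids=[#7:5@95] asks=[#2:3@104 #6:8@105]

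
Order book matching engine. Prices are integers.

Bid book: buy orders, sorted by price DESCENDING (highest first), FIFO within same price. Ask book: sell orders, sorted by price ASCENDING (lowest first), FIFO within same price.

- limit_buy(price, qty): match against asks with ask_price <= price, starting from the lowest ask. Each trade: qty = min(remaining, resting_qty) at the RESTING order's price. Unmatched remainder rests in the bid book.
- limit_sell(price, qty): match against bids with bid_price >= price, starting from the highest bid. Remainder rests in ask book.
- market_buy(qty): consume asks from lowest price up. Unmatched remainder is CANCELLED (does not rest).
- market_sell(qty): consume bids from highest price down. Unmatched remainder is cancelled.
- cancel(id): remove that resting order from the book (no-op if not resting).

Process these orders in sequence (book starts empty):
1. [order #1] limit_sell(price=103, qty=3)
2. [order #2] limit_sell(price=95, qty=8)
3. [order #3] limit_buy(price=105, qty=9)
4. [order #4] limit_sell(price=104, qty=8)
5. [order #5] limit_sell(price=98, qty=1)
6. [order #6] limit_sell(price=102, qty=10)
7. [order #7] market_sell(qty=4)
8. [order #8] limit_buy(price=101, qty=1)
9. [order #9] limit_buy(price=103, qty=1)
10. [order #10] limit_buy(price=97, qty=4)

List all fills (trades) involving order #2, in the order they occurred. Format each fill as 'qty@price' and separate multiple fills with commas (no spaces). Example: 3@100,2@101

After op 1 [order #1] limit_sell(price=103, qty=3): fills=none; bids=[-] asks=[#1:3@103]
After op 2 [order #2] limit_sell(price=95, qty=8): fills=none; bids=[-] asks=[#2:8@95 #1:3@103]
After op 3 [order #3] limit_buy(price=105, qty=9): fills=#3x#2:8@95 #3x#1:1@103; bids=[-] asks=[#1:2@103]
After op 4 [order #4] limit_sell(price=104, qty=8): fills=none; bids=[-] asks=[#1:2@103 #4:8@104]
After op 5 [order #5] limit_sell(price=98, qty=1): fills=none; bids=[-] asks=[#5:1@98 #1:2@103 #4:8@104]
After op 6 [order #6] limit_sell(price=102, qty=10): fills=none; bids=[-] asks=[#5:1@98 #6:10@102 #1:2@103 #4:8@104]
After op 7 [order #7] market_sell(qty=4): fills=none; bids=[-] asks=[#5:1@98 #6:10@102 #1:2@103 #4:8@104]
After op 8 [order #8] limit_buy(price=101, qty=1): fills=#8x#5:1@98; bids=[-] asks=[#6:10@102 #1:2@103 #4:8@104]
After op 9 [order #9] limit_buy(price=103, qty=1): fills=#9x#6:1@102; bids=[-] asks=[#6:9@102 #1:2@103 #4:8@104]
After op 10 [order #10] limit_buy(price=97, qty=4): fills=none; bids=[#10:4@97] asks=[#6:9@102 #1:2@103 #4:8@104]

Answer: 8@95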